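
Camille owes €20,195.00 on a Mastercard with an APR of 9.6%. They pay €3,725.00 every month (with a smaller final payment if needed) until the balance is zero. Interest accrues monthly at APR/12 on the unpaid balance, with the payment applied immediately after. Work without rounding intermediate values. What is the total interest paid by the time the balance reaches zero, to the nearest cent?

Monthly rate r = 9.6%/12 = 0.8% = 0.008.
Payoff takes n = ⌈−ln(1 − rB₀/P)/ln(1+r)⌉ = ⌈5.565⌉ = 6 payments; the last is €2,107.16.
Total paid = 5·€3,725.00 + €2,107.16 = €20,732.16.
Total interest = total paid − principal = €20,732.16 − €20,195.00 = €537.16.

€537.16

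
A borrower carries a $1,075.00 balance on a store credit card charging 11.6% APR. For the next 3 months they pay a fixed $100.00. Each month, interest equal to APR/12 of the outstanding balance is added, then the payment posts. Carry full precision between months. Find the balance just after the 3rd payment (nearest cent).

$803.57

Monthly rate r = 11.6%/12 = 0.966667% = 0.00966667.
Each month: B ← B·(1+r) − $100.00.
Month 1: interest $10.39; balance after payment $985.39.
Month 2: interest $9.53; balance after payment $894.92.
Month 3: interest $8.65; balance after payment $803.57.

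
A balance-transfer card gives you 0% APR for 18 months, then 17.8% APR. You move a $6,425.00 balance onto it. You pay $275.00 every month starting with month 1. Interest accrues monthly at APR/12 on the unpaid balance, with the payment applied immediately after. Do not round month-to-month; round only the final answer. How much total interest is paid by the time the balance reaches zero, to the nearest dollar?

$74

Promo months 1–18 at r₀ = 0%/12 = 0; months 19+ at r₁ = 17.8%/12 = 0.0148333.
After month 18 (no interest yet): B = $6,425.00 − 18·$275.00 = $1,475.00.
Then at r₁ with $275.00/mo: n₂ = −ln(1 − r₁·B/P)/ln(1+r₁) ≈ 5.63 → 6 more payments.
Total paid = 23·$275.00 + $173.83 = $6,498.83; interest = $6,498.83 − $6,425.00 = $73.83.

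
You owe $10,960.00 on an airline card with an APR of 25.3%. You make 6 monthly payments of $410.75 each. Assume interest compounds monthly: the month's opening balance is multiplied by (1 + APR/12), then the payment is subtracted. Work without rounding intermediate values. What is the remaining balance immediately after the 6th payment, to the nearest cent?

$9,823.49

Monthly rate r = 25.3%/12 = 2.10833% = 0.0210833.
Each month: B ← B·(1+r) − $410.75.
Month 1: interest $231.07; balance after payment $10,780.32.
Month 2: interest $227.29; balance after payment $10,596.86.
Month 3: interest $223.42; balance after payment $10,409.53.
Month 4: interest $219.47; balance after payment $10,218.24.
Month 5: interest $215.43; balance after payment $10,022.93.
Month 6: interest $211.32; balance after payment $9,823.49.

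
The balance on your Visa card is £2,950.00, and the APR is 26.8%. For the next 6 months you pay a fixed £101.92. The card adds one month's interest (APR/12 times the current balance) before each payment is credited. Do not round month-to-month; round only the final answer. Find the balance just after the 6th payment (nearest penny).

£2,721.34

Monthly rate r = 26.8%/12 = 2.23333% = 0.0223333.
Each month: B ← B·(1+r) − £101.92.
Month 1: interest £65.88; balance after payment £2,913.96.
Month 2: interest £65.08; balance after payment £2,877.12.
Month 3: interest £64.26; balance after payment £2,839.46.
Month 4: interest £63.41; balance after payment £2,800.95.
Month 5: interest £62.55; balance after payment £2,761.59.
Month 6: interest £61.68; balance after payment £2,721.34.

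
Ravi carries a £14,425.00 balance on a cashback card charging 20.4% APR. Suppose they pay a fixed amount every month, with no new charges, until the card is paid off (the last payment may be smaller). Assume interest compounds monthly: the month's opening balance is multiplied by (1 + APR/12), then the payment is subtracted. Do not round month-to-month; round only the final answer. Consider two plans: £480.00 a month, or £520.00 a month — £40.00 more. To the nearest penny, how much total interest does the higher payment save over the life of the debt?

£687.38

Monthly rate r = 20.4%/12 = 1.7% = 0.017.
At £480.00/mo: n = ⌈−ln(1 − rB₀/P)/ln(1+r)⌉ = 43 payments (last £204.86); total interest = total paid − £14,425.00 = £5,939.86.
At £520.00/mo: 38 payments (last £437.48); total interest £5,252.48.
Interest saved = £5,939.86 − £5,252.48 = £687.38.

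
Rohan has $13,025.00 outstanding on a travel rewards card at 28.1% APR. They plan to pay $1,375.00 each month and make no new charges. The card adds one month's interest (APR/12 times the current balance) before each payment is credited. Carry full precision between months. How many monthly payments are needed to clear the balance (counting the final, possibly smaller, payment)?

11 months

Monthly rate r = 28.1%/12 = 2.34167% = 0.0234167.
Recurrence: B ← B·(1+r) − $1,375.00.
Month 1: interest $305.00; balance after payment $11,955.00.
Month 2: interest $279.95; balance after payment $10,859.95.
Closed form: n = −ln(1 − rB₀/P)/ln(1+r) = −ln(0.77818)/ln(1.02342) ≈ 10.835, so the balance reaches zero during payment 11.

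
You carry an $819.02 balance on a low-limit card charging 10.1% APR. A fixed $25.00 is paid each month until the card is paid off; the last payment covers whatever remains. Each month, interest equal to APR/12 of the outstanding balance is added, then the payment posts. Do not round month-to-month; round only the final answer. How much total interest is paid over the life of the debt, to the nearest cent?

Monthly rate r = 10.1%/12 = 0.841667% = 0.00841667.
Payoff takes n = ⌈−ln(1 − rB₀/P)/ln(1+r)⌉ = ⌈38.490⌉ = 39 payments; the last is $12.27.
Total paid = 38·$25.00 + $12.27 = $962.27.
Total interest = total paid − principal = $962.27 − $819.02 = $143.25.

$143.25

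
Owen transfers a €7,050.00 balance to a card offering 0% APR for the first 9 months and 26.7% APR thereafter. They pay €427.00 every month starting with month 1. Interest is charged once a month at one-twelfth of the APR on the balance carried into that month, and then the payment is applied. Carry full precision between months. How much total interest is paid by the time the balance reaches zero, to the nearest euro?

€342

Promo months 1–9 at r₀ = 0%/12 = 0; months 10+ at r₁ = 26.7%/12 = 0.02225.
After month 9 (no interest yet): B = €7,050.00 − 9·€427.00 = €3,207.00.
Then at r₁ with €427.00/mo: n₂ = −ln(1 − r₁·B/P)/ln(1+r₁) ≈ 8.31 → 9 more payments.
Total paid = 17·€427.00 + €133.04 = €7,392.04; interest = €7,392.04 − €7,050.00 = €342.04.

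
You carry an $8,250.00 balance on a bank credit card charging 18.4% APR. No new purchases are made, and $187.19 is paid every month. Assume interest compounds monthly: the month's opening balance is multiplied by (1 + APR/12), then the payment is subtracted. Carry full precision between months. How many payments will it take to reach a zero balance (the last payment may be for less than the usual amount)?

75 months

Monthly rate r = 18.4%/12 = 1.53333% = 0.0153333.
Recurrence: B ← B·(1+r) − $187.19.
Month 1: interest $126.50; balance after payment $8,189.31.
Month 2: interest $125.57; balance after payment $8,127.69.
Closed form: n = −ln(1 − rB₀/P)/ln(1+r) = −ln(0.32422)/ln(1.01533) ≈ 74.019, so the balance reaches zero during payment 75.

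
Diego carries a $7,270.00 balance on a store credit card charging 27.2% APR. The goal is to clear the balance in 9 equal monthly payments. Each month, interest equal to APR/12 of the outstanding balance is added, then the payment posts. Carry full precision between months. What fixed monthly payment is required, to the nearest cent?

Monthly rate r = 27.2%/12 = 2.26667% = 0.0226667.
Level-payment amortization: P = B₀·r / (1 − (1+r)^(−n)) = 7270.00·0.0226667 / (1 − 1.02267^(−9)).
Denominator 1 − (1+r)^(−9) = 0.182678177.
P = 164.787 / 0.182678177 ≈ 902.06.

$902.06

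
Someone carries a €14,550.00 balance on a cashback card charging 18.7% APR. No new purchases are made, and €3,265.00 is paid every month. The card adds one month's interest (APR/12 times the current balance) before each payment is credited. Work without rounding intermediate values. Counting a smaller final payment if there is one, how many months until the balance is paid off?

Monthly rate r = 18.7%/12 = 1.55833% = 0.0155833.
Recurrence: B ← B·(1+r) − €3,265.00.
Month 1: interest €226.74; balance after payment €11,511.74.
Month 2: interest €179.39; balance after payment €8,426.13.
Month 3: interest €131.31; balance after payment €5,292.44.
Month 4: interest €82.47; balance after payment €2,109.91.
Month 5: interest €32.88; balance after payment €0.00.

5 months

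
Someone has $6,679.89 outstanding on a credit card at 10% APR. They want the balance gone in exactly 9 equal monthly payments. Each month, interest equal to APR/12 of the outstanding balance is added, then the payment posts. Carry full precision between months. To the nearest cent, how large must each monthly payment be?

$773.48

Monthly rate r = 10%/12 = 0.833333% = 0.00833333.
Level-payment amortization: P = B₀·r / (1 − (1+r)^(−n)) = 6679.89·0.00833333 / (1 − 1.00833^(−9)).
Denominator 1 − (1+r)^(−9) = 0.0719681497.
P = 55.6658 / 0.0719681497 ≈ 773.48.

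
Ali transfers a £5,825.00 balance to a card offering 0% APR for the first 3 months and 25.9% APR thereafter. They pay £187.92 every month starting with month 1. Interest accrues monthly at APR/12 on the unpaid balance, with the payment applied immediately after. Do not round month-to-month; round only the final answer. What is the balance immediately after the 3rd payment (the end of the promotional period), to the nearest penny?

Promo months 1–3 at r₀ = 0%/12 = 0; months 4+ at r₁ = 25.9%/12 = 0.0215833.
After month 3 (no interest yet): B = £5,825.00 − 3·£187.92 = £5,261.24.

£5,261.24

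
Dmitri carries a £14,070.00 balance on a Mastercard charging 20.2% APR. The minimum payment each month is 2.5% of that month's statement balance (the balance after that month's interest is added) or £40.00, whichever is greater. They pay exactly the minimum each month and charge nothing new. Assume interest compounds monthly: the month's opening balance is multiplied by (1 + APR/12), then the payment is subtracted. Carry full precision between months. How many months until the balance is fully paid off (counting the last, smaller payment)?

320 months

Monthly rate r = 20.2%/12 = 1.68333% = 0.0168333.
While 2.5% of the post-interest balance exceeds £40.00, each month B ← (B·(1+r))·(1 − 0.025), i.e. B shrinks by the factor (1+r)·0.975 = 0.99141.
This holds for months 1–255. Entering month 256 the balance is £1,560.14; 2.5% of the post-interest balance is now below £40.00, so the flat £40.00 minimum applies from here.
From month 256 a fixed £40.00 at rate r clears £1,560.14 in 65 more payments. Total: 255 + 65 = 320 months.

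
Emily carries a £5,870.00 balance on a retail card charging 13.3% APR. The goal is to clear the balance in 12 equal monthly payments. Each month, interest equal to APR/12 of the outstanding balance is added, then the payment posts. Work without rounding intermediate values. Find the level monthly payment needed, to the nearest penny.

£525.12

Monthly rate r = 13.3%/12 = 1.10833% = 0.0110833.
Level-payment amortization: P = B₀·r / (1 − (1+r)^(−n)) = 5870.00·0.0110833 / (1 − 1.01108^(−12)).
Denominator 1 − (1+r)^(−12) = 0.123894148.
P = 65.0592 / 0.123894148 ≈ 525.12.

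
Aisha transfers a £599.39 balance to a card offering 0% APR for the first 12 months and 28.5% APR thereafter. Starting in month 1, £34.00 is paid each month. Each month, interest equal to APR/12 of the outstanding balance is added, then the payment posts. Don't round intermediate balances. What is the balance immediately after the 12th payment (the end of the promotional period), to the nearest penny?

Promo months 1–12 at r₀ = 0%/12 = 0; months 13+ at r₁ = 28.5%/12 = 0.02375.
After month 12 (no interest yet): B = £599.39 − 12·£34.00 = £191.39.

£191.39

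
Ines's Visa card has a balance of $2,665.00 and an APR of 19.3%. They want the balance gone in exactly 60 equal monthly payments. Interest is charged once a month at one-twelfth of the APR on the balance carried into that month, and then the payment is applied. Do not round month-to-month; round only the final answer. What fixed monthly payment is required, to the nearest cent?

Monthly rate r = 19.3%/12 = 1.60833% = 0.0160833.
Level-payment amortization: P = B₀·r / (1 − (1+r)^(−n)) = 2665.00·0.0160833 / (1 − 1.01608^(−60)).
Denominator 1 − (1+r)^(−60) = 0.616080356.
P = 42.8621 / 0.616080356 ≈ 69.57.

$69.57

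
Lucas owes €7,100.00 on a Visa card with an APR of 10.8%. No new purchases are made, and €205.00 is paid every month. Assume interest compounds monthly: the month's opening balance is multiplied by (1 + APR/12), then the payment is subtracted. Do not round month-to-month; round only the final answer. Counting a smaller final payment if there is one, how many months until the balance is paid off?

42 payments

Monthly rate r = 10.8%/12 = 0.9% = 0.009.
Recurrence: B ← B·(1+r) − €205.00.
Month 1: interest €63.90; balance after payment €6,958.90.
Month 2: interest €62.63; balance after payment €6,816.53.
Closed form: n = −ln(1 − rB₀/P)/ln(1+r) = −ln(0.68829)/ln(1.009) ≈ 41.691, so the balance reaches zero during payment 42.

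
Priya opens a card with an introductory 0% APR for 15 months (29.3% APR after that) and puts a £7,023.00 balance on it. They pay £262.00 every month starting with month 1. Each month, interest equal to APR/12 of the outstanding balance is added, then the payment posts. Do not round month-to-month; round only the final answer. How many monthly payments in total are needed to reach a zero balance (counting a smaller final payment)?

Promo months 1–15 at r₀ = 0%/12 = 0; months 16+ at r₁ = 29.3%/12 = 0.0244167.
After month 15 (no interest yet): B = £7,023.00 − 15·£262.00 = £3,093.00.
Then at r₁ with £262.00/mo: n₂ = −ln(1 − r₁·B/P)/ln(1+r₁) ≈ 14.10 → 15 more payments.

30 payments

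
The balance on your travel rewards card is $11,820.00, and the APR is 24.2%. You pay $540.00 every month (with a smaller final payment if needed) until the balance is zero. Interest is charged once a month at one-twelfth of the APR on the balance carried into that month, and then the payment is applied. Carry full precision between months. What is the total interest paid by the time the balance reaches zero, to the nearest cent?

$3,931.46

Monthly rate r = 24.2%/12 = 2.01667% = 0.0201667.
Payoff takes n = ⌈−ln(1 − rB₀/P)/ln(1+r)⌉ = ⌈29.168⌉ = 30 payments; the last is $91.46.
Total paid = 29·$540.00 + $91.46 = $15,751.46.
Total interest = total paid − principal = $15,751.46 − $11,820.00 = $3,931.46.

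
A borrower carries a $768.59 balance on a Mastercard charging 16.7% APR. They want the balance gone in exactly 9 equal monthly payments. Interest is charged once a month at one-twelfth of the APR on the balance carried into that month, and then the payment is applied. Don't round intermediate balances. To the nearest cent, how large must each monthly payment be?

$91.45

Monthly rate r = 16.7%/12 = 1.39167% = 0.0139167.
Level-payment amortization: P = B₀·r / (1 − (1+r)^(−n)) = 768.59·0.0139167 / (1 − 1.01392^(−9)).
Denominator 1 − (1+r)^(−9) = 0.116961494.
P = 10.6962 / 0.116961494 ≈ 91.45.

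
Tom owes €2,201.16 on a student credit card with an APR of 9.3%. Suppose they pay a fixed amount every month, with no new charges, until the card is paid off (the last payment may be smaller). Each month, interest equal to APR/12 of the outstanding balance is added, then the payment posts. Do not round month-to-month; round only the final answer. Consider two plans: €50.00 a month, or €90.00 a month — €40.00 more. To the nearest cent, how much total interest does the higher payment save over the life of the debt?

Monthly rate r = 9.3%/12 = 0.775% = 0.00775.
At €50.00/mo: n = ⌈−ln(1 − rB₀/P)/ln(1+r)⌉ = 55 payments (last €2.72); total interest = total paid − €2,201.16 = €501.56.
At €90.00/mo: 28 payments (last €20.06); total interest €248.90.
Interest saved = €501.56 − €248.90 = €252.66.

€252.66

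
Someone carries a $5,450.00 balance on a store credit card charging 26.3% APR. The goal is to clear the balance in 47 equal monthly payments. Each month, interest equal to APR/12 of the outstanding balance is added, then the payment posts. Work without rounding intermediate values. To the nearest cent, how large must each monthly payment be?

$186.92

Monthly rate r = 26.3%/12 = 2.19167% = 0.0219167.
Level-payment amortization: P = B₀·r / (1 − (1+r)^(−n)) = 5450.00·0.0219167 / (1 − 1.02192^(−47)).
Denominator 1 − (1+r)^(−47) = 0.639028981.
P = 119.446 / 0.639028981 ≈ 186.92.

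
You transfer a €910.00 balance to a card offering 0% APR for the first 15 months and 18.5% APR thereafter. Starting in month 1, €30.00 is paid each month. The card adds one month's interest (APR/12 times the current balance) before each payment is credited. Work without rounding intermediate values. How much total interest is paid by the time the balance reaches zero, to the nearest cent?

€68.90

Promo months 1–15 at r₀ = 0%/12 = 0; months 16+ at r₁ = 18.5%/12 = 0.0154167.
After month 15 (no interest yet): B = €910.00 − 15·€30.00 = €460.00.
Then at r₁ with €30.00/mo: n₂ = −ln(1 − r₁·B/P)/ln(1+r₁) ≈ 17.63 → 18 more payments.
Total paid = 32·€30.00 + €18.90 = €978.90; interest = €978.90 − €910.00 = €68.90.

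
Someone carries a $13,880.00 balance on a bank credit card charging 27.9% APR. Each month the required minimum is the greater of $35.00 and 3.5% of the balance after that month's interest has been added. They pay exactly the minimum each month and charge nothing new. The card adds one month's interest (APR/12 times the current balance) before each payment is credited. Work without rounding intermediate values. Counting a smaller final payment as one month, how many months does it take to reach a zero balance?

256 months

Monthly rate r = 27.9%/12 = 2.325% = 0.02325.
While 3.5% of the post-interest balance exceeds $35.00, each month B ← (B·(1+r))·(1 − 0.035), i.e. B shrinks by the factor (1+r)·0.965 = 0.98744.
This holds for months 1–210. Entering month 211 the balance is $975.65; 3.5% of the post-interest balance is now below $35.00, so the flat $35.00 minimum applies from here.
From month 211 a fixed $35.00 at rate r clears $975.65 in 46 more payments. Total: 210 + 46 = 256 months.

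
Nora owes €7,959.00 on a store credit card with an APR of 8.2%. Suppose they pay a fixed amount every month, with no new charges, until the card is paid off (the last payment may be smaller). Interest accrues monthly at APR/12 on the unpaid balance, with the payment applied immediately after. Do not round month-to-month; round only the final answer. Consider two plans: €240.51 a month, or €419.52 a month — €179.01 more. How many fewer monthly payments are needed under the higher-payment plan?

17 fewer payments

Monthly rate r = 8.2%/12 = 0.683333% = 0.00683333.
At €240.51/mo: n = ⌈−ln(1 − rB₀/P)/ln(1+r)⌉ = 38 payments (last €154.80); total interest = total paid − €7,959.00 = €1,094.67.
At €419.52/mo: 21 payments (last €163.36); total interest €594.76.
Payments saved = 38 − 21 = 17.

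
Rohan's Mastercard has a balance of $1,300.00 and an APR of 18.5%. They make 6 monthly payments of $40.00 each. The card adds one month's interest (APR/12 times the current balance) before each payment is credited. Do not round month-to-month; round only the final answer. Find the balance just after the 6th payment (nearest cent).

$1,175.54

Monthly rate r = 18.5%/12 = 1.54167% = 0.0154167.
Each month: B ← B·(1+r) − $40.00.
Month 1: interest $20.04; balance after payment $1,280.04.
Month 2: interest $19.73; balance after payment $1,259.78.
Month 3: interest $19.42; balance after payment $1,239.20.
Month 4: interest $19.10; balance after payment $1,218.30.
Month 5: interest $18.78; balance after payment $1,197.08.
Month 6: interest $18.46; balance after payment $1,175.54.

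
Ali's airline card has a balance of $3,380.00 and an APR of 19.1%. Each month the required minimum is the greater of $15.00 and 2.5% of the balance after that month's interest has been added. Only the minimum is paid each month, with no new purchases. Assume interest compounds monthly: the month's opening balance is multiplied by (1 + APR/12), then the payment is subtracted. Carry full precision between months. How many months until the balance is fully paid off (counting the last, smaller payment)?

246 months

Monthly rate r = 19.1%/12 = 1.59167% = 0.0159167.
While 2.5% of the post-interest balance exceeds $15.00, each month B ← (B·(1+r))·(1 − 0.025), i.e. B shrinks by the factor (1+r)·0.975 = 0.99052.
This holds for months 1–184. Entering month 185 the balance is $585.67; 2.5% of the post-interest balance is now below $15.00, so the flat $15.00 minimum applies from here.
From month 185 a fixed $15.00 at rate r clears $585.67 in 62 more payments. Total: 184 + 62 = 246 months.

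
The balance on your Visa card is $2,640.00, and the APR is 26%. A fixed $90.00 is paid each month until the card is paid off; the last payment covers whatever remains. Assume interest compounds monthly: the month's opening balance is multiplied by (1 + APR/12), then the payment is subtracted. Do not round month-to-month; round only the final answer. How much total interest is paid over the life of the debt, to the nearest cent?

$1,598.15

Monthly rate r = 26%/12 = 2.16667% = 0.0216667.
Payoff takes n = ⌈−ln(1 − rB₀/P)/ln(1+r)⌉ = ⌈47.090⌉ = 48 payments; the last is $8.15.
Total paid = 47·$90.00 + $8.15 = $4,238.15.
Total interest = total paid − principal = $4,238.15 − $2,640.00 = $1,598.15.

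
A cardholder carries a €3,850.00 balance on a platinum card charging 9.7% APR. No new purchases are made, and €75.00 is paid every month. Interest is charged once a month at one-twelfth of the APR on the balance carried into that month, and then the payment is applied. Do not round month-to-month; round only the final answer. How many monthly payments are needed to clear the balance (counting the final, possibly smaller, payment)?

Monthly rate r = 9.7%/12 = 0.808333% = 0.00808333.
Recurrence: B ← B·(1+r) − €75.00.
Month 1: interest €31.12; balance after payment €3,806.12.
Month 2: interest €30.77; balance after payment €3,761.89.
Closed form: n = −ln(1 − rB₀/P)/ln(1+r) = −ln(0.58506)/ln(1.00808) ≈ 66.583, so the balance reaches zero during payment 67.

67 months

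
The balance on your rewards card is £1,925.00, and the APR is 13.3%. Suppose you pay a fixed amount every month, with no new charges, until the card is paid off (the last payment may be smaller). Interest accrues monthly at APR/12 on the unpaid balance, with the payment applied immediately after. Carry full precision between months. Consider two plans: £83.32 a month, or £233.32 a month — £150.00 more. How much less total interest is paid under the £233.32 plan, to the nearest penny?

Monthly rate r = 13.3%/12 = 1.10833% = 0.0110833.
At £83.32/mo: n = ⌈−ln(1 − rB₀/P)/ln(1+r)⌉ = 27 payments (last £69.77); total interest = total paid − £1,925.00 = £311.09.
At £233.32/mo: 9 payments (last £163.65); total interest £105.21.
Interest saved = £311.09 − £105.21 = £205.88.

£205.88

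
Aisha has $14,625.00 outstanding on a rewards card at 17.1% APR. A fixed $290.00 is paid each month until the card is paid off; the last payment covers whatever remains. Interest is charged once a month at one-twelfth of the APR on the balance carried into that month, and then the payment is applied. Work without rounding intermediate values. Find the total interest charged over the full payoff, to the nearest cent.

Monthly rate r = 17.1%/12 = 1.425% = 0.01425.
Payoff takes n = ⌈−ln(1 − rB₀/P)/ln(1+r)⌉ = ⌈89.624⌉ = 90 payments; the last is $181.45.
Total paid = 89·$290.00 + $181.45 = $25,991.45.
Total interest = total paid − principal = $25,991.45 − $14,625.00 = $11,366.45.

$11,366.45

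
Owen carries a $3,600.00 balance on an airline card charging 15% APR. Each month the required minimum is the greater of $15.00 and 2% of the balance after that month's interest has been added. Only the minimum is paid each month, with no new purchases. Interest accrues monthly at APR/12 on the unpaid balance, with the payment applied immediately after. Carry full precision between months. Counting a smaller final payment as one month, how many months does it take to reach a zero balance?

Monthly rate r = 15%/12 = 1.25% = 0.0125.
While 2% of the post-interest balance exceeds $15.00, each month B ← (B·(1+r))·(1 − 0.02), i.e. B shrinks by the factor (1+r)·0.98 = 0.99225.
This holds for months 1–204. Entering month 205 the balance is $736.22; 2% of the post-interest balance is now below $15.00, so the flat $15.00 minimum applies from here.
From month 205 a fixed $15.00 at rate r clears $736.22 in 77 more payments. Total: 204 + 77 = 281 months.

281 months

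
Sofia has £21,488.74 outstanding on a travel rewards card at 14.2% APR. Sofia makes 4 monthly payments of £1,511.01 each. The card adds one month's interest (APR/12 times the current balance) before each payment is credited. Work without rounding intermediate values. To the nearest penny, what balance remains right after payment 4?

Monthly rate r = 14.2%/12 = 1.18333% = 0.0118333.
Each month: B ← B·(1+r) − £1,511.01.
Month 1: interest £254.28; balance after payment £20,232.01.
Month 2: interest £239.41; balance after payment £18,960.42.
Month 3: interest £224.36; balance after payment £17,673.77.
Month 4: interest £209.14; balance after payment £16,371.90.

£16,371.90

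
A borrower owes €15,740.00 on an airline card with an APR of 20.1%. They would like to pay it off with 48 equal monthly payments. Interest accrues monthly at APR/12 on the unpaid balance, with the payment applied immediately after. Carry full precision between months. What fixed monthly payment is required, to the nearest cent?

Monthly rate r = 20.1%/12 = 1.675% = 0.01675.
Level-payment amortization: P = B₀·r / (1 − (1+r)^(−n)) = 15740.00·0.01675 / (1 − 1.01675^(−48)).
Denominator 1 − (1+r)^(−48) = 0.549474572.
P = 263.645 / 0.549474572 ≈ 479.81.

€479.81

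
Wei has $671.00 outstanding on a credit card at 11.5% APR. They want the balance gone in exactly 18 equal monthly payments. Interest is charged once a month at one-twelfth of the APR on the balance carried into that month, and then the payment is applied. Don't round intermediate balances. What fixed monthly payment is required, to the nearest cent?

Monthly rate r = 11.5%/12 = 0.958333% = 0.00958333.
Level-payment amortization: P = B₀·r / (1 − (1+r)^(−n)) = 671.00·0.00958333 / (1 − 1.00958^(−18)).
Denominator 1 − (1+r)^(−18) = 0.157750239.
P = 6.43042 / 0.157750239 ≈ 40.76.

$40.76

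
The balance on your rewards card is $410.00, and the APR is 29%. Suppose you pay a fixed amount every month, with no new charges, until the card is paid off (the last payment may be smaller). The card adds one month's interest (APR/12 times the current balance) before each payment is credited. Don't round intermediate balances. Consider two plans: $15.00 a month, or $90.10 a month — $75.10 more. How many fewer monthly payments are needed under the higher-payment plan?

Monthly rate r = 29%/12 = 2.41667% = 0.0241667.
At $15.00/mo: n = ⌈−ln(1 − rB₀/P)/ln(1+r)⌉ = 46 payments (last $3.73); total interest = total paid − $410.00 = $268.73.
At $90.10/mo: 5 payments (last $79.29); total interest $29.69.
Payments saved = 46 − 5 = 41.

41 fewer payments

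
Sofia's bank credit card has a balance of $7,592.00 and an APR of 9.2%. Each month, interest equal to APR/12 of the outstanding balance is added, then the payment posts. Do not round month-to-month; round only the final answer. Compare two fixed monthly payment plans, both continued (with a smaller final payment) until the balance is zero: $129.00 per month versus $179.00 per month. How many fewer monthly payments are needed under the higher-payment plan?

Monthly rate r = 9.2%/12 = 0.766667% = 0.00766667.
At $129.00/mo: n = ⌈−ln(1 − rB₀/P)/ln(1+r)⌉ = 79 payments (last $72.91); total interest = total paid − $7,592.00 = $2,542.91.
At $179.00/mo: 52 payments (last $88.88); total interest $1,625.88.
Payments saved = 79 − 52 = 27.

27 fewer payments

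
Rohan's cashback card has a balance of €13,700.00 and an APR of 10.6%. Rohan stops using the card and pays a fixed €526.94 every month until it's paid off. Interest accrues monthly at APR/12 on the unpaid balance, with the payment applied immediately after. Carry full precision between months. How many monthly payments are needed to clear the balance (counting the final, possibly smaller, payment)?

Monthly rate r = 10.6%/12 = 0.883333% = 0.00883333.
Recurrence: B ← B·(1+r) − €526.94.
Month 1: interest €121.02; balance after payment €13,294.08.
Month 2: interest €117.43; balance after payment €12,884.57.
Closed form: n = −ln(1 − rB₀/P)/ln(1+r) = −ln(0.77034)/ln(1.00883) ≈ 29.669, so the balance reaches zero during payment 30.

30 payments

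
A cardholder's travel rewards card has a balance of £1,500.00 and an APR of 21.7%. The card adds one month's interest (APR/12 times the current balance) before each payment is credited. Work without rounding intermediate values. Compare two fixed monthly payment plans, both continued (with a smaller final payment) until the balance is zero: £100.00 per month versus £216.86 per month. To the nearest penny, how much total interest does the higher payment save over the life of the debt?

Monthly rate r = 21.7%/12 = 1.80833% = 0.0180833.
At £100.00/mo: n = ⌈−ln(1 − rB₀/P)/ln(1+r)⌉ = 18 payments (last £65.79); total interest = total paid − £1,500.00 = £265.79.
At £216.86/mo: 8 payments (last £99.36); total interest £117.38.
Interest saved = £265.79 − £117.38 = £148.41.

£148.41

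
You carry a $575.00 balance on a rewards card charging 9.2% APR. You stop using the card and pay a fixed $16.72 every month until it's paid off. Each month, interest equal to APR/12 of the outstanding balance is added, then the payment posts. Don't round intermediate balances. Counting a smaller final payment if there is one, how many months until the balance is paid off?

41 months

Monthly rate r = 9.2%/12 = 0.766667% = 0.00766667.
Recurrence: B ← B·(1+r) − $16.72.
Month 1: interest $4.41; balance after payment $562.69.
Month 2: interest $4.31; balance after payment $550.28.
Closed form: n = −ln(1 − rB₀/P)/ln(1+r) = −ln(0.73634)/ln(1.00767) ≈ 40.073, so the balance reaches zero during payment 41.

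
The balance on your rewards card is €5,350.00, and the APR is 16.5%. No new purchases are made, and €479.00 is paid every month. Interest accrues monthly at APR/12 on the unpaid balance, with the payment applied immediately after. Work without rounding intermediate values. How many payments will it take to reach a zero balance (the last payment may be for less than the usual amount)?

Monthly rate r = 16.5%/12 = 1.375% = 0.01375.
Recurrence: B ← B·(1+r) − €479.00.
Month 1: interest €73.56; balance after payment €4,944.56.
Month 2: interest €67.99; balance after payment €4,533.55.
Closed form: n = −ln(1 − rB₀/P)/ln(1+r) = −ln(0.84642)/ln(1.01375) ≈ 12.209, so the balance reaches zero during payment 13.

13 payments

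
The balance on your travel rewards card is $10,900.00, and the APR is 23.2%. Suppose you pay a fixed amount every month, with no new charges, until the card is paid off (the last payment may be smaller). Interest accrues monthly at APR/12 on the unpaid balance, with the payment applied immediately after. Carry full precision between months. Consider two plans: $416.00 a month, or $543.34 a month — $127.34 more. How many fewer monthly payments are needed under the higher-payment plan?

11 fewer payments

Monthly rate r = 23.2%/12 = 1.93333% = 0.0193333.
At $416.00/mo: n = ⌈−ln(1 − rB₀/P)/ln(1+r)⌉ = 37 payments (last $370.10); total interest = total paid − $10,900.00 = $4,446.10.
At $543.34/mo: 26 payments (last $343.25); total interest $3,026.75.
Payments saved = 37 − 26 = 11.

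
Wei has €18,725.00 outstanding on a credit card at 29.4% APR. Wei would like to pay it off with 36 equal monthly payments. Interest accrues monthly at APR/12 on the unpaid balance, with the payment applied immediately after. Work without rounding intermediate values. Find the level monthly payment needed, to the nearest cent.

€788.76

Monthly rate r = 29.4%/12 = 2.45% = 0.0245.
Level-payment amortization: P = B₀·r / (1 − (1+r)^(−n)) = 18725.00·0.0245 / (1 − 1.0245^(−36)).
Denominator 1 − (1+r)^(−36) = 0.581621516.
P = 458.762 / 0.581621516 ≈ 788.76.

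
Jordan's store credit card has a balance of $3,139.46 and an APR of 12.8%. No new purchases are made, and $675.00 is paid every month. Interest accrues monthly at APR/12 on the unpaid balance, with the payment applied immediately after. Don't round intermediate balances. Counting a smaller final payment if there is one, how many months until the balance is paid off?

Monthly rate r = 12.8%/12 = 1.06667% = 0.0106667.
Recurrence: B ← B·(1+r) − $675.00.
Month 1: interest $33.49; balance after payment $2,497.95.
Month 2: interest $26.64; balance after payment $1,849.59.
Month 3: interest $19.73; balance after payment $1,194.32.
Month 4: interest $12.74; balance after payment $532.06.
Month 5: interest $5.68; balance after payment $0.00.

5 payments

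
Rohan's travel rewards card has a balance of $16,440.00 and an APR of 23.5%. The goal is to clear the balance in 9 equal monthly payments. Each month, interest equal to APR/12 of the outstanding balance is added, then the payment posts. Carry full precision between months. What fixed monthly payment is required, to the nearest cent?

Monthly rate r = 23.5%/12 = 1.95833% = 0.0195833.
Level-payment amortization: P = B₀·r / (1 − (1+r)^(−n)) = 16440.00·0.0195833 / (1 − 1.01958^(−9)).
Denominator 1 − (1+r)^(−9) = 0.160162135.
P = 321.95 / 0.160162135 ≈ 2010.15.

$2,010.15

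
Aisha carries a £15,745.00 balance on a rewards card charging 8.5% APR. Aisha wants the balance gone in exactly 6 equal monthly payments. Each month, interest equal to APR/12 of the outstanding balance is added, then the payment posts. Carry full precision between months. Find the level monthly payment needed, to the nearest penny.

Monthly rate r = 8.5%/12 = 0.708333% = 0.00708333.
Level-payment amortization: P = B₀·r / (1 − (1+r)^(−n)) = 15745.00·0.00708333 / (1 − 1.00708^(−6)).
Denominator 1 − (1+r)^(−6) = 0.0414659436.
P = 111.527 / 0.0414659436 ≈ 2689.61.

£2,689.61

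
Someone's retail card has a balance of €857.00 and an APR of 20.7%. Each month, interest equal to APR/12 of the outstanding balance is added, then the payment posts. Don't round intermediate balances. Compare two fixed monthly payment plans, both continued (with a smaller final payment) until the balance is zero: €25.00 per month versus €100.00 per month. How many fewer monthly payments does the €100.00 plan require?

Monthly rate r = 20.7%/12 = 1.725% = 0.01725.
At €25.00/mo: n = ⌈−ln(1 − rB₀/P)/ln(1+r)⌉ = 53 payments (last €8.08); total interest = total paid − €857.00 = €451.08.
At €100.00/mo: 10 payments (last €35.55); total interest €78.55.
Payments saved = 53 − 10 = 43.

43 fewer payments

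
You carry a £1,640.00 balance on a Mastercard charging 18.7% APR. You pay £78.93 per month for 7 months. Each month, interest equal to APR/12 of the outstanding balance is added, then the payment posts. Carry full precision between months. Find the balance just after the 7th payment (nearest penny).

Monthly rate r = 18.7%/12 = 1.55833% = 0.0155833.
Each month: B ← B·(1+r) − £78.93.
Month 1: interest £25.56; balance after payment £1,586.63.
Month 2: interest £24.72; balance after payment £1,532.42.
Month 3: interest £23.88; balance after payment £1,477.37.
Month 4: interest £23.02; balance after payment £1,421.46.
Month 5: interest £22.15; balance after payment £1,364.69.
Month 6: interest £21.27; balance after payment £1,307.02.
Month 7: interest £20.37; balance after payment £1,248.46.

£1,248.46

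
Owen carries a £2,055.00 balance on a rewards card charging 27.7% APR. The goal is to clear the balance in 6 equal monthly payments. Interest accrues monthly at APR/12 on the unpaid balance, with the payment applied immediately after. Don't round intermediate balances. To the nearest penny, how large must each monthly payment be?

Monthly rate r = 27.7%/12 = 2.30833% = 0.0230833.
Level-payment amortization: P = B₀·r / (1 − (1+r)^(−n)) = 2055.00·0.0230833 / (1 − 1.02308^(−6)).
Denominator 1 − (1+r)^(−6) = 0.12796495.
P = 47.4363 / 0.12796495 ≈ 370.70.

£370.70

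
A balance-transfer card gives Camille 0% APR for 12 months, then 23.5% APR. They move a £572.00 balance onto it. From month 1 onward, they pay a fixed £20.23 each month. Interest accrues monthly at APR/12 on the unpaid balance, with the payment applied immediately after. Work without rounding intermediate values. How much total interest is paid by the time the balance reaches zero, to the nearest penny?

Promo months 1–12 at r₀ = 0%/12 = 0; months 13+ at r₁ = 23.5%/12 = 0.0195833.
After month 12 (no interest yet): B = £572.00 − 12·£20.23 = £329.24.
Then at r₁ with £20.23/mo: n₂ = −ln(1 − r₁·B/P)/ln(1+r₁) ≈ 19.79 → 20 more payments.
Total paid = 31·£20.23 + £15.98 = £643.11; interest = £643.11 − £572.00 = £71.11.

£71.11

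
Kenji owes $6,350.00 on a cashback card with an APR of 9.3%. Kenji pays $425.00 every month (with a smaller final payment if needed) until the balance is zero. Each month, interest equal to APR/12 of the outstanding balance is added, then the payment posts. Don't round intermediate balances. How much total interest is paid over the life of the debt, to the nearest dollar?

Monthly rate r = 9.3%/12 = 0.775% = 0.00775.
Payoff takes n = ⌈−ln(1 − rB₀/P)/ln(1+r)⌉ = ⌈15.941⌉ = 16 payments; the last is $399.95.
Total paid = 15·$425.00 + $399.95 = $6,774.95.
Total interest = total paid − principal = $6,774.95 − $6,350.00 = $424.95.

$425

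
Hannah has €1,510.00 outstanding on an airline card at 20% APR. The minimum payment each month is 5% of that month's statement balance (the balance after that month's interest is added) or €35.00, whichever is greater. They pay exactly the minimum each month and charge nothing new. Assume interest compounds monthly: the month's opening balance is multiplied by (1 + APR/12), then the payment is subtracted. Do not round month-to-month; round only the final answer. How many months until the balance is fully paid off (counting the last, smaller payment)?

Monthly rate r = 20%/12 = 1.66667% = 0.0166667.
While 5% of the post-interest balance exceeds €35.00, each month B ← (B·(1+r))·(1 − 0.05), i.e. B shrinks by the factor (1+r)·0.95 = 0.96583.
This holds for months 1–23. Entering month 24 the balance is €678.78; 5% of the post-interest balance is now below €35.00, so the flat €35.00 minimum applies from here.
From month 24 a fixed €35.00 at rate r clears €678.78 in 24 more payments. Total: 23 + 24 = 47 months.

47 months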